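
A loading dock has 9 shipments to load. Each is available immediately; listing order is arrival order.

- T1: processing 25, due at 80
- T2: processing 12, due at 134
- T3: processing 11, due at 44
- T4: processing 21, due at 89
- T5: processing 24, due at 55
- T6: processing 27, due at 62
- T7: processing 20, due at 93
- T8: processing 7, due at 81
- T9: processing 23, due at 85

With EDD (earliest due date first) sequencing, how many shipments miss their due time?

6

EDD (increasing due date): T3 T5 T6 T1 T8 T9 T4 T7 T2.
T3: 0→11, due 44, tardiness 0
T5: 11→35, due 55, tardiness 0
T6: 35→62, due 62, tardiness 0
T1: 62→87, due 80, tardiness 7
T8: 87→94, due 81, tardiness 13
T9: 94→117, due 85, tardiness 32
T4: 117→138, due 89, tardiness 49
T7: 138→158, due 93, tardiness 65
T2: 158→170, due 134, tardiness 36
Late shipments: 6.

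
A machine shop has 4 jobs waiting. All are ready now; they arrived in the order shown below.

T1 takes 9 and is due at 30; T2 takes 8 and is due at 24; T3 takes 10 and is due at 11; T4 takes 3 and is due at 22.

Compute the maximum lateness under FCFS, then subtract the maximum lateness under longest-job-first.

8

FIFO (arrival order): T1 T2 T3 T4.
T1: 0→9, due 30, lateness -21
T2: 9→17, due 24, lateness -7
T3: 17→27, due 11, lateness 16
T4: 27→30, due 22, lateness 8
Maximum = 16.
LPT (decreasing processing time): T3 T1 T2 T4.
T3: 0→10, due 11, lateness -1
T1: 10→19, due 30, lateness -11
T2: 19→27, due 24, lateness 3
T4: 27→30, due 22, lateness 8
Maximum = 8.
Difference = 16 − 8 = 8.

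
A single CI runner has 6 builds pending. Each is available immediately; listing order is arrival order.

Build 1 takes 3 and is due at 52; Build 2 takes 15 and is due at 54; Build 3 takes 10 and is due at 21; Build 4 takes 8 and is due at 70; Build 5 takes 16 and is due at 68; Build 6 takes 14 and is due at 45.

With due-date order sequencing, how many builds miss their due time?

EDD (increasing due date): Build 3 Build 6 Build 1 Build 2 Build 5 Build 4.
Build 3: 0→10, due 21, tardiness 0
Build 6: 10→24, due 45, tardiness 0
Build 1: 24→27, due 52, tardiness 0
Build 2: 27→42, due 54, tardiness 0
Build 5: 42→58, due 68, tardiness 0
Build 4: 58→66, due 70, tardiness 0
Late builds: 0.

0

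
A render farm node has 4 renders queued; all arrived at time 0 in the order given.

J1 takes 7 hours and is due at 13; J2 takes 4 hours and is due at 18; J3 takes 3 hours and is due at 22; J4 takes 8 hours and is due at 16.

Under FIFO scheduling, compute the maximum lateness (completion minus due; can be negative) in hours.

FIFO (arrival order): J1 J2 J3 J4.
J1: 0→7, due 13, lateness -6
J2: 7→11, due 18, lateness -7
J3: 11→14, due 22, lateness -8
J4: 14→22, due 16, lateness 6
Maximum = 6.

6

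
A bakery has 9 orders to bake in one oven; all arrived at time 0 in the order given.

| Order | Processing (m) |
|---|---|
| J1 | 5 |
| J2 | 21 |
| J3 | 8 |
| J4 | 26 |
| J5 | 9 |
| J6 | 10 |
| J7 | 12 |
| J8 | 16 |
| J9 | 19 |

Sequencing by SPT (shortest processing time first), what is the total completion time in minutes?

481

SPT (increasing processing time): J1 J3 J5 J6 J7 J8 J9 J2 J4.
J1: 0→5
J3: 5→13
J5: 13→22
J6: 22→32
J7: 32→44
J8: 44→60
J9: 60→79
J2: 79→100
J4: 100→126
Sum = 5+13+22+32+44+60+79+100+126 = 481.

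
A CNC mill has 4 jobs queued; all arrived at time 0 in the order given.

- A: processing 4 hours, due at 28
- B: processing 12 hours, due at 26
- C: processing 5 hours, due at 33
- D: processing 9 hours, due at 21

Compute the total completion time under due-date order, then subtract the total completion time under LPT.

EDD (increasing due date): D B A C.
D: 0→9
B: 9→21
A: 21→25
C: 25→30
Sum = 9+21+25+30 = 85.
LPT (decreasing processing time): B D C A.
B: 0→12
D: 12→21
C: 21→26
A: 26→30
Sum = 12+21+26+30 = 89.
Difference = 85 − 89 = -4.

-4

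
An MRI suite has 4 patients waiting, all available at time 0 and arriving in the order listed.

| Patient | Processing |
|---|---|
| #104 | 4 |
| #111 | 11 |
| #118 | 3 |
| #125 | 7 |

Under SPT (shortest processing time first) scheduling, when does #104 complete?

7

SPT (increasing processing time): #118 #104 #125 #111.
#118: 0→3
#104: 3→7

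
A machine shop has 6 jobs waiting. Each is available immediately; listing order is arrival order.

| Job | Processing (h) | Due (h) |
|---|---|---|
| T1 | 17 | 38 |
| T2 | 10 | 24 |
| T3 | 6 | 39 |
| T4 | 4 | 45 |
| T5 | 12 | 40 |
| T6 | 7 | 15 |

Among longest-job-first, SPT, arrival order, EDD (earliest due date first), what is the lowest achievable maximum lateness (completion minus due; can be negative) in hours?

LPT (decreasing processing time): T1 T5 T2 T6 T3 T4.
T1: 0→17, due 38, lateness -21
T5: 17→29, due 40, lateness -11
T2: 29→39, due 24, lateness 15
T6: 39→46, due 15, lateness 31
T3: 46→52, due 39, lateness 13
T4: 52→56, due 45, lateness 11
Maximum = 31.
SPT (increasing processing time): T4 T3 T6 T2 T5 T1.
T4: 0→4, due 45, lateness -41
T3: 4→10, due 39, lateness -29
T6: 10→17, due 15, lateness 2
T2: 17→27, due 24, lateness 3
T5: 27→39, due 40, lateness -1
T1: 39→56, due 38, lateness 18
Maximum = 18.
FIFO (arrival order): T1 T2 T3 T4 T5 T6.
T1: 0→17, due 38, lateness -21
T2: 17→27, due 24, lateness 3
T3: 27→33, due 39, lateness -6
T4: 33→37, due 45, lateness -8
T5: 37→49, due 40, lateness 9
T6: 49→56, due 15, lateness 41
Maximum = 41.
EDD (increasing due date): T6 T2 T1 T3 T5 T4.
T6: 0→7, due 15, lateness -8
T2: 7→17, due 24, lateness -7
T1: 17→34, due 38, lateness -4
T3: 34→40, due 39, lateness 1
T5: 40→52, due 40, lateness 12
T4: 52→56, due 45, lateness 11
Maximum = 12.
LPT 31, SPT 18, FIFO 41, EDD 12 → minimum 12.

12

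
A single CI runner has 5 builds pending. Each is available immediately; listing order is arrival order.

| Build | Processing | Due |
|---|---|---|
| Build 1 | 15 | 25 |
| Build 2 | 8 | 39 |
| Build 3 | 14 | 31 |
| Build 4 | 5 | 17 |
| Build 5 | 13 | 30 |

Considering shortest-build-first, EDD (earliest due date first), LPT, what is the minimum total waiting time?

SPT (increasing processing time): Build 4 Build 2 Build 5 Build 3 Build 1.
Build 4: waits 0, runs 0→5
Build 2: waits 5, runs 5→13
Build 5: waits 13, runs 13→26
Build 3: waits 26, runs 26→40
Build 1: waits 40, runs 40→55
Sum = 0+5+13+26+40 = 84.
EDD (increasing due date): Build 4 Build 1 Build 5 Build 3 Build 2.
Build 4: waits 0, runs 0→5
Build 1: waits 5, runs 5→20
Build 5: waits 20, runs 20→33
Build 3: waits 33, runs 33→47
Build 2: waits 47, runs 47→55
Sum = 0+5+20+33+47 = 105.
LPT (decreasing processing time): Build 1 Build 3 Build 5 Build 2 Build 4.
Build 1: waits 0, runs 0→15
Build 3: waits 15, runs 15→29
Build 5: waits 29, runs 29→42
Build 2: waits 42, runs 42→50
Build 4: waits 50, runs 50→55
Sum = 0+15+29+42+50 = 136.
SPT 84, EDD 105, LPT 136 → minimum 84.

84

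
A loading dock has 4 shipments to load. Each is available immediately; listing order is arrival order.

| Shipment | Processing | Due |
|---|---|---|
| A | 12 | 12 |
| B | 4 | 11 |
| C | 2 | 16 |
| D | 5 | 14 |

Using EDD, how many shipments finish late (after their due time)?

3

EDD (increasing due date): B A D C.
B: 0→4, due 11, tardiness 0
A: 4→16, due 12, tardiness 4
D: 16→21, due 14, tardiness 7
C: 21→23, due 16, tardiness 7
Late shipments: 3.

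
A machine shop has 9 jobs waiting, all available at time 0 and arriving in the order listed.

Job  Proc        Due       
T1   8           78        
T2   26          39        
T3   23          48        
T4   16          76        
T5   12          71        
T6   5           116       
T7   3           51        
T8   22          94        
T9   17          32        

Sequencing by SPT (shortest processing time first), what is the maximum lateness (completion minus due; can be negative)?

SPT (increasing processing time): T7 T6 T1 T5 T4 T9 T8 T3 T2.
T7: 0→3, due 51, lateness -48
T6: 3→8, due 116, lateness -108
T1: 8→16, due 78, lateness -62
T5: 16→28, due 71, lateness -43
T4: 28→44, due 76, lateness -32
T9: 44→61, due 32, lateness 29
T8: 61→83, due 94, lateness -11
T3: 83→106, due 48, lateness 58
T2: 106→132, due 39, lateness 93
Maximum = 93.

93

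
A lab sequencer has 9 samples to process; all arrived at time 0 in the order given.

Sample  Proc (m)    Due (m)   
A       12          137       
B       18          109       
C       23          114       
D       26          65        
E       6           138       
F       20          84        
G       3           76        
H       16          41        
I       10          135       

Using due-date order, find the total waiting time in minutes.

601

EDD (increasing due date): H D G F B C I A E.
H: waits 0, runs 0→16
D: waits 16, runs 16→42
G: waits 42, runs 42→45
F: waits 45, runs 45→65
B: waits 65, runs 65→83
C: waits 83, runs 83→106
I: waits 106, runs 106→116
A: waits 116, runs 116→128
E: waits 128, runs 128→134
Sum = 0+16+42+45+65+83+106+116+128 = 601.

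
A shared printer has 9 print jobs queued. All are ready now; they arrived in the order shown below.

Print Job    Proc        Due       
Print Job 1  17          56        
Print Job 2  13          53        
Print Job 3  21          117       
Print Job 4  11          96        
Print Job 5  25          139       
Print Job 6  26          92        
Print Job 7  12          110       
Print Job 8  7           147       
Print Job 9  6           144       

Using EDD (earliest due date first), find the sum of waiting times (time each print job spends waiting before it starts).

EDD (increasing due date): Print Job 2 Print Job 1 Print Job 6 Print Job 4 Print Job 7 Print Job 3 Print Job 5 Print Job 9 Print Job 8.
Print Job 2: waits 0, runs 0→13
Print Job 1: waits 13, runs 13→30
Print Job 6: waits 30, runs 30→56
Print Job 4: waits 56, runs 56→67
Print Job 7: waits 67, runs 67→79
Print Job 3: waits 79, runs 79→100
Print Job 5: waits 100, runs 100→125
Print Job 9: waits 125, runs 125→131
Print Job 8: waits 131, runs 131→138
Sum = 0+13+30+56+67+79+100+125+131 = 601.

601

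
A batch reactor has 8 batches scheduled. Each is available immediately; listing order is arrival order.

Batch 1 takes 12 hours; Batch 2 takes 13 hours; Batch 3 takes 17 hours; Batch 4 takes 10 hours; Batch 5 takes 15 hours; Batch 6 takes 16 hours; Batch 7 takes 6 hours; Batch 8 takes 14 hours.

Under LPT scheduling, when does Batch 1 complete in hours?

87

LPT (decreasing processing time): Batch 3 Batch 6 Batch 5 Batch 8 Batch 2 Batch 1 Batch 4 Batch 7.
Batch 3: 0→17
Batch 6: 17→33
Batch 5: 33→48
Batch 8: 48→62
Batch 2: 62→75
Batch 1: 75→87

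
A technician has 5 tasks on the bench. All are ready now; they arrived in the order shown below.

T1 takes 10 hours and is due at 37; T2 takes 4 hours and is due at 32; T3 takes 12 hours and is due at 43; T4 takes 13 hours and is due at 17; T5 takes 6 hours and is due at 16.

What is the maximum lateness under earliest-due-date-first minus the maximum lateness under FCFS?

EDD (increasing due date): T5 T4 T2 T1 T3.
T5: 0→6, due 16, lateness -10
T4: 6→19, due 17, lateness 2
T2: 19→23, due 32, lateness -9
T1: 23→33, due 37, lateness -4
T3: 33→45, due 43, lateness 2
Maximum = 2.
FIFO (arrival order): T1 T2 T3 T4 T5.
T1: 0→10, due 37, lateness -27
T2: 10→14, due 32, lateness -18
T3: 14→26, due 43, lateness -17
T4: 26→39, due 17, lateness 22
T5: 39→45, due 16, lateness 29
Maximum = 29.
Difference = 2 − 29 = -27.

-27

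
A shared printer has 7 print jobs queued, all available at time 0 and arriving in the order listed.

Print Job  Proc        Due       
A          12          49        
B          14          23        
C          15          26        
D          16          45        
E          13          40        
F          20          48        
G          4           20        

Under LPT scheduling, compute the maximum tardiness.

74

LPT (decreasing processing time): F D C B E A G.
F: 0→20, due 48, tardiness 0
D: 20→36, due 45, tardiness 0
C: 36→51, due 26, tardiness 25
B: 51→65, due 23, tardiness 42
E: 65→78, due 40, tardiness 38
A: 78→90, due 49, tardiness 41
G: 90→94, due 20, tardiness 74
Maximum = 74.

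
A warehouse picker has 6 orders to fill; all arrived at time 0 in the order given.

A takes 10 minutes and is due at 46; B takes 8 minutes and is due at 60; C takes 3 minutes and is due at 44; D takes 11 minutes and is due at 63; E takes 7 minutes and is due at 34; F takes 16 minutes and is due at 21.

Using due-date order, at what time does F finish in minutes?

EDD (increasing due date): F E C A B D.
F: 0→16

16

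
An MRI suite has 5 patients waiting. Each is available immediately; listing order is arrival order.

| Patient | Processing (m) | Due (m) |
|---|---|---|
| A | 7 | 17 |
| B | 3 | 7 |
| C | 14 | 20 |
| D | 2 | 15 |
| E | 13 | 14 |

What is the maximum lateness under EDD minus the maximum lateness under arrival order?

EDD (increasing due date): B E D A C.
B: 0→3, due 7, lateness -4
E: 3→16, due 14, lateness 2
D: 16→18, due 15, lateness 3
A: 18→25, due 17, lateness 8
C: 25→39, due 20, lateness 19
Maximum = 19.
FIFO (arrival order): A B C D E.
A: 0→7, due 17, lateness -10
B: 7→10, due 7, lateness 3
C: 10→24, due 20, lateness 4
D: 24→26, due 15, lateness 11
E: 26→39, due 14, lateness 25
Maximum = 25.
Difference = 19 − 25 = -6.

-6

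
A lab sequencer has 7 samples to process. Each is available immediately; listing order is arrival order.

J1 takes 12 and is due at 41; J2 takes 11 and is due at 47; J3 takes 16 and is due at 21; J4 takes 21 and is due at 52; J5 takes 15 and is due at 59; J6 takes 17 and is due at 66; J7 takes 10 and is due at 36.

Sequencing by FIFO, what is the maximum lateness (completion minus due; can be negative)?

66

FIFO (arrival order): J1 J2 J3 J4 J5 J6 J7.
J1: 0→12, due 41, lateness -29
J2: 12→23, due 47, lateness -24
J3: 23→39, due 21, lateness 18
J4: 39→60, due 52, lateness 8
J5: 60→75, due 59, lateness 16
J6: 75→92, due 66, lateness 26
J7: 92→102, due 36, lateness 66
Maximum = 66.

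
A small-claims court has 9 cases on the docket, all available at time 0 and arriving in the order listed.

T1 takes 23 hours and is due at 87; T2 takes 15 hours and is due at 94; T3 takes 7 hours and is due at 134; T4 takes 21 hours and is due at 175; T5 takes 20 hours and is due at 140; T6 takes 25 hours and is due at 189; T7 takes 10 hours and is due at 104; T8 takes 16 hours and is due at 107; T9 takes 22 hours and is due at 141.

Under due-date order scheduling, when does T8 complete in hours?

EDD (increasing due date): T1 T2 T7 T8 T3 T5 T9 T4 T6.
T1: 0→23
T2: 23→38
T7: 38→48
T8: 48→64

64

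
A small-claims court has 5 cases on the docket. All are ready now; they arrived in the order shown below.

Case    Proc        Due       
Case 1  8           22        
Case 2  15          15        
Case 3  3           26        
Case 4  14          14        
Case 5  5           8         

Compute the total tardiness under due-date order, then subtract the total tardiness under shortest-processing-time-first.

EDD (increasing due date): Case 5 Case 4 Case 2 Case 1 Case 3.
Case 5: 0→5, due 8, tardiness 0
Case 4: 5→19, due 14, tardiness 5
Case 2: 19→34, due 15, tardiness 19
Case 1: 34→42, due 22, tardiness 20
Case 3: 42→45, due 26, tardiness 19
Sum = 0+5+19+20+19 = 63.
SPT (increasing processing time): Case 3 Case 5 Case 1 Case 4 Case 2.
Case 3: 0→3, due 26, tardiness 0
Case 5: 3→8, due 8, tardiness 0
Case 1: 8→16, due 22, tardiness 0
Case 4: 16→30, due 14, tardiness 16
Case 2: 30→45, due 15, tardiness 30
Sum = 0+0+0+16+30 = 46.
Difference = 63 − 46 = 17.

17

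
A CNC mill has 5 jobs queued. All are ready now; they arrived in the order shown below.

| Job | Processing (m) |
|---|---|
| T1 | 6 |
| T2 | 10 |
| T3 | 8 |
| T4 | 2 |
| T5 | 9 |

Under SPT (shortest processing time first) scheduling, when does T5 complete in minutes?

25

SPT (increasing processing time): T4 T1 T3 T5 T2.
T4: 0→2
T1: 2→8
T3: 8→16
T5: 16→25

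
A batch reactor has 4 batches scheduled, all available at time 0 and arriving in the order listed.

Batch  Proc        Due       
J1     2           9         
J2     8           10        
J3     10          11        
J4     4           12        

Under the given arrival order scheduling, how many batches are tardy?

2

FIFO (arrival order): J1 J2 J3 J4.
J1: 0→2, due 9, tardiness 0
J2: 2→10, due 10, tardiness 0
J3: 10→20, due 11, tardiness 9
J4: 20→24, due 12, tardiness 12
Late batches: 2.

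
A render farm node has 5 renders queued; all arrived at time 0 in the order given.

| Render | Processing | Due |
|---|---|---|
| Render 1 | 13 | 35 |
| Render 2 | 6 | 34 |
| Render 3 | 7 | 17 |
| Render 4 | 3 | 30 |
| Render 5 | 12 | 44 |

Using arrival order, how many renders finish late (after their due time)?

1

FIFO (arrival order): Render 1 Render 2 Render 3 Render 4 Render 5.
Render 1: 0→13, due 35, tardiness 0
Render 2: 13→19, due 34, tardiness 0
Render 3: 19→26, due 17, tardiness 9
Render 4: 26→29, due 30, tardiness 0
Render 5: 29→41, due 44, tardiness 0
Late renders: 1.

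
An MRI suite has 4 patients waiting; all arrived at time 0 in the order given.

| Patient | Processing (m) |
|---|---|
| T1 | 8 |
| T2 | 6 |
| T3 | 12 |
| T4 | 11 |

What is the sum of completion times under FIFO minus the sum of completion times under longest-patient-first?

-18

FIFO (arrival order): T1 T2 T3 T4.
T1: 0→8
T2: 8→14
T3: 14→26
T4: 26→37
Sum = 8+14+26+37 = 85.
LPT (decreasing processing time): T3 T4 T1 T2.
T3: 0→12
T4: 12→23
T1: 23→31
T2: 31→37
Sum = 12+23+31+37 = 103.
Difference = 85 − 103 = -18.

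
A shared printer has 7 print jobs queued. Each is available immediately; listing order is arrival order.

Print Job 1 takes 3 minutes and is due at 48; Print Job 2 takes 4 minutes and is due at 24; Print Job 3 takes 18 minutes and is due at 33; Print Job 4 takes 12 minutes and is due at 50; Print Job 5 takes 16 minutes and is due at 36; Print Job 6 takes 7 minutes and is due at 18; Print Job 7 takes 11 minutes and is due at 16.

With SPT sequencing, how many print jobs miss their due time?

3

SPT (increasing processing time): Print Job 1 Print Job 2 Print Job 6 Print Job 7 Print Job 4 Print Job 5 Print Job 3.
Print Job 1: 0→3, due 48, tardiness 0
Print Job 2: 3→7, due 24, tardiness 0
Print Job 6: 7→14, due 18, tardiness 0
Print Job 7: 14→25, due 16, tardiness 9
Print Job 4: 25→37, due 50, tardiness 0
Print Job 5: 37→53, due 36, tardiness 17
Print Job 3: 53→71, due 33, tardiness 38
Late print jobs: 3.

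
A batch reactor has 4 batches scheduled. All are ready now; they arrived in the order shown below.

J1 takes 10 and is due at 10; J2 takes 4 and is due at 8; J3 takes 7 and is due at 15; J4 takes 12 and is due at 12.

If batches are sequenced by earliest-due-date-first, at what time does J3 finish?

33

EDD (increasing due date): J2 J1 J4 J3.
J2: 0→4
J1: 4→14
J4: 14→26
J3: 26→33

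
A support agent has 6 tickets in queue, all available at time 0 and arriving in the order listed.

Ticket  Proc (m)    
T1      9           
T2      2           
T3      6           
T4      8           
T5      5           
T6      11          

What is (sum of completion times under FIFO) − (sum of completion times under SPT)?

FIFO (arrival order): T1 T2 T3 T4 T5 T6.
T1: 0→9
T2: 9→11
T3: 11→17
T4: 17→25
T5: 25→30
T6: 30→41
Sum = 9+11+17+25+30+41 = 133.
SPT (increasing processing time): T2 T5 T3 T4 T1 T6.
T2: 0→2
T5: 2→7
T3: 7→13
T4: 13→21
T1: 21→30
T6: 30→41
Sum = 2+7+13+21+30+41 = 114.
Difference = 133 − 114 = 19.

19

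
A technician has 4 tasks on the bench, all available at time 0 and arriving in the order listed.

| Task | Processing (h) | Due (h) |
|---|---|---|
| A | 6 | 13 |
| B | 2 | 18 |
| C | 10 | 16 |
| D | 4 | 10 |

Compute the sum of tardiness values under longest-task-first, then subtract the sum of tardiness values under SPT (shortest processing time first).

LPT (decreasing processing time): C A D B.
C: 0→10, due 16, tardiness 0
A: 10→16, due 13, tardiness 3
D: 16→20, due 10, tardiness 10
B: 20→22, due 18, tardiness 4
Sum = 0+3+10+4 = 17.
SPT (increasing processing time): B D A C.
B: 0→2, due 18, tardiness 0
D: 2→6, due 10, tardiness 0
A: 6→12, due 13, tardiness 0
C: 12→22, due 16, tardiness 6
Sum = 0+0+0+6 = 6.
Difference = 17 − 6 = 11.

11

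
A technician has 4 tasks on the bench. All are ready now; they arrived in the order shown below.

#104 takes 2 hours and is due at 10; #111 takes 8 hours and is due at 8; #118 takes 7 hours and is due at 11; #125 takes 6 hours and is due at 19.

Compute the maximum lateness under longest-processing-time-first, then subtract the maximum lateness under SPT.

-2

LPT (decreasing processing time): #111 #118 #125 #104.
#111: 0→8, due 8, lateness 0
#118: 8→15, due 11, lateness 4
#125: 15→21, due 19, lateness 2
#104: 21→23, due 10, lateness 13
Maximum = 13.
SPT (increasing processing time): #104 #125 #118 #111.
#104: 0→2, due 10, lateness -8
#125: 2→8, due 19, lateness -11
#118: 8→15, due 11, lateness 4
#111: 15→23, due 8, lateness 15
Maximum = 15.
Difference = 13 − 15 = -2.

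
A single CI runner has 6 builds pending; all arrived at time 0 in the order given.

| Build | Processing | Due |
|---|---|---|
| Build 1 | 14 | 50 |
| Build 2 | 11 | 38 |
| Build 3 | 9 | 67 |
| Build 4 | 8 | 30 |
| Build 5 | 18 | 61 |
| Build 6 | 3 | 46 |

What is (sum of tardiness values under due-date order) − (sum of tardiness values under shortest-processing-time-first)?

-2

EDD (increasing due date): Build 4 Build 2 Build 6 Build 1 Build 5 Build 3.
Build 4: 0→8, due 30, tardiness 0
Build 2: 8→19, due 38, tardiness 0
Build 6: 19→22, due 46, tardiness 0
Build 1: 22→36, due 50, tardiness 0
Build 5: 36→54, due 61, tardiness 0
Build 3: 54→63, due 67, tardiness 0
Sum = 0+0+0+0+0+0 = 0.
SPT (increasing processing time): Build 6 Build 4 Build 3 Build 2 Build 1 Build 5.
Build 6: 0→3, due 46, tardiness 0
Build 4: 3→11, due 30, tardiness 0
Build 3: 11→20, due 67, tardiness 0
Build 2: 20→31, due 38, tardiness 0
Build 1: 31→45, due 50, tardiness 0
Build 5: 45→63, due 61, tardiness 2
Sum = 0+0+0+0+0+2 = 2.
Difference = 0 − 2 = -2.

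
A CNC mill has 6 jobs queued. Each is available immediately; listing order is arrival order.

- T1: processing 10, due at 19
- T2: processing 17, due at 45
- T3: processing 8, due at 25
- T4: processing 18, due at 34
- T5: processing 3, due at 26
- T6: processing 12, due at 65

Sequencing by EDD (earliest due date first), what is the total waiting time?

EDD (increasing due date): T1 T3 T5 T4 T2 T6.
T1: waits 0, runs 0→10
T3: waits 10, runs 10→18
T5: waits 18, runs 18→21
T4: waits 21, runs 21→39
T2: waits 39, runs 39→56
T6: waits 56, runs 56→68
Sum = 0+10+18+21+39+56 = 144.

144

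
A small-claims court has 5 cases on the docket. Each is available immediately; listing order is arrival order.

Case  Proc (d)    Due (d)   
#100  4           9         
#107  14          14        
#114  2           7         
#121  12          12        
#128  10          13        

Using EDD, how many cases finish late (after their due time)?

3

EDD (increasing due date): #114 #100 #121 #128 #107.
#114: 0→2, due 7, tardiness 0
#100: 2→6, due 9, tardiness 0
#121: 6→18, due 12, tardiness 6
#128: 18→28, due 13, tardiness 15
#107: 28→42, due 14, tardiness 28
Late cases: 3.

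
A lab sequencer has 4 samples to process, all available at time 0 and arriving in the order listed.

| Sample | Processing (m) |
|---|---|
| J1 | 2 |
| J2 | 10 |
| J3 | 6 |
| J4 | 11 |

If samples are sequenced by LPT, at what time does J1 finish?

LPT (decreasing processing time): J4 J2 J3 J1.
J4: 0→11
J2: 11→21
J3: 21→27
J1: 27→29

29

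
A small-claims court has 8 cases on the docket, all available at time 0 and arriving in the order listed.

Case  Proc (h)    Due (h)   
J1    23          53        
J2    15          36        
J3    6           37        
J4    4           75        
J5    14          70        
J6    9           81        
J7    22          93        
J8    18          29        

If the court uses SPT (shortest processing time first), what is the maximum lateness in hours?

SPT (increasing processing time): J4 J3 J6 J5 J2 J8 J7 J1.
J4: 0→4, due 75, lateness -71
J3: 4→10, due 37, lateness -27
J6: 10→19, due 81, lateness -62
J5: 19→33, due 70, lateness -37
J2: 33→48, due 36, lateness 12
J8: 48→66, due 29, lateness 37
J7: 66→88, due 93, lateness -5
J1: 88→111, due 53, lateness 58
Maximum = 58.

58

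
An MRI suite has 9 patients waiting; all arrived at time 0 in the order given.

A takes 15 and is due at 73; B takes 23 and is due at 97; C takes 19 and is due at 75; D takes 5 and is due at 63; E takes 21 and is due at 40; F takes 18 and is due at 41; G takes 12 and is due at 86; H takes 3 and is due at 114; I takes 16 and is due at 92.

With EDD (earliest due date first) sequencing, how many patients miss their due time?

EDD (increasing due date): E F D A C G I B H.
E: 0→21, due 40, tardiness 0
F: 21→39, due 41, tardiness 0
D: 39→44, due 63, tardiness 0
A: 44→59, due 73, tardiness 0
C: 59→78, due 75, tardiness 3
G: 78→90, due 86, tardiness 4
I: 90→106, due 92, tardiness 14
B: 106→129, due 97, tardiness 32
H: 129→132, due 114, tardiness 18
Late patients: 5.

5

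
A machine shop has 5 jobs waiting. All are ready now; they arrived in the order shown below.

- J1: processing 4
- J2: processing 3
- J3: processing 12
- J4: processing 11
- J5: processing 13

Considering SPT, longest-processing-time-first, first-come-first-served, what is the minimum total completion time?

101

SPT (increasing processing time): J2 J1 J4 J3 J5.
J2: 0→3
J1: 3→7
J4: 7→18
J3: 18→30
J5: 30→43
Sum = 3+7+18+30+43 = 101.
LPT (decreasing processing time): J5 J3 J4 J1 J2.
J5: 0→13
J3: 13→25
J4: 25→36
J1: 36→40
J2: 40→43
Sum = 13+25+36+40+43 = 157.
FIFO (arrival order): J1 J2 J3 J4 J5.
J1: 0→4
J2: 4→7
J3: 7→19
J4: 19→30
J5: 30→43
Sum = 4+7+19+30+43 = 103.
SPT 101, LPT 157, FIFO 103 → minimum 101.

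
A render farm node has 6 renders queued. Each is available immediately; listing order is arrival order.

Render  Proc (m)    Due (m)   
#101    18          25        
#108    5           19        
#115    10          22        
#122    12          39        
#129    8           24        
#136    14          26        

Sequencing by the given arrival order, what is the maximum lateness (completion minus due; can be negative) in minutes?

41

FIFO (arrival order): #101 #108 #115 #122 #129 #136.
#101: 0→18, due 25, lateness -7
#108: 18→23, due 19, lateness 4
#115: 23→33, due 22, lateness 11
#122: 33→45, due 39, lateness 6
#129: 45→53, due 24, lateness 29
#136: 53→67, due 26, lateness 41
Maximum = 41.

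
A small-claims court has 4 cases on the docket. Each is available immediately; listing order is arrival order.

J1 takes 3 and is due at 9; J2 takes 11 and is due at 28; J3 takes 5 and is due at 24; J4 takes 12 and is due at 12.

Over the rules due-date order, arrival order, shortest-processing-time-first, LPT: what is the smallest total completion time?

61

EDD (increasing due date): J1 J4 J3 J2.
J1: 0→3
J4: 3→15
J3: 15→20
J2: 20→31
Sum = 3+15+20+31 = 69.
FIFO (arrival order): J1 J2 J3 J4.
J1: 0→3
J2: 3→14
J3: 14→19
J4: 19→31
Sum = 3+14+19+31 = 67.
SPT (increasing processing time): J1 J3 J2 J4.
J1: 0→3
J3: 3→8
J2: 8→19
J4: 19→31
Sum = 3+8+19+31 = 61.
LPT (decreasing processing time): J4 J2 J3 J1.
J4: 0→12
J2: 12→23
J3: 23→28
J1: 28→31
Sum = 12+23+28+31 = 94.
EDD 69, FIFO 67, SPT 61, LPT 94 → minimum 61.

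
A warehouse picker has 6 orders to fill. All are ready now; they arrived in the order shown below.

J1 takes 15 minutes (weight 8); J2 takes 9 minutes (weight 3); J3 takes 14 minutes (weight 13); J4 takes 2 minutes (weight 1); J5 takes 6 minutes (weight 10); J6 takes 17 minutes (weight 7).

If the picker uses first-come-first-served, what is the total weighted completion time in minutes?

FIFO (arrival order): J1 J2 J3 J4 J5 J6.
J1: finishes 15, weight 8, w·C = 120
J2: finishes 24, weight 3, w·C = 72
J3: finishes 38, weight 13, w·C = 494
J4: finishes 40, weight 1, w·C = 40
J5: finishes 46, weight 10, w·C = 460
J6: finishes 63, weight 7, w·C = 441
Sum = 120+72+494+40+460+441 = 1627.

1627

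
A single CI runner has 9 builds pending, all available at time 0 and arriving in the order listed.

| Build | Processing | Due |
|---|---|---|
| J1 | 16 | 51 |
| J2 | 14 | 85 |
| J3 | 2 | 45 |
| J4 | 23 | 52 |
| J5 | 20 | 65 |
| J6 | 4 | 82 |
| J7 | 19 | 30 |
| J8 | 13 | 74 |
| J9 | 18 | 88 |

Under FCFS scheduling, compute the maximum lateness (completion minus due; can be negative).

68

FIFO (arrival order): J1 J2 J3 J4 J5 J6 J7 J8 J9.
J1: 0→16, due 51, lateness -35
J2: 16→30, due 85, lateness -55
J3: 30→32, due 45, lateness -13
J4: 32→55, due 52, lateness 3
J5: 55→75, due 65, lateness 10
J6: 75→79, due 82, lateness -3
J7: 79→98, due 30, lateness 68
J8: 98→111, due 74, lateness 37
J9: 111→129, due 88, lateness 41
Maximum = 68.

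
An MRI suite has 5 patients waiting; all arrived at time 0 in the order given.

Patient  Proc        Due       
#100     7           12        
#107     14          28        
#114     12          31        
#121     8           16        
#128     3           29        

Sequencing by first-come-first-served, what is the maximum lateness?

FIFO (arrival order): #100 #107 #114 #121 #128.
#100: 0→7, due 12, lateness -5
#107: 7→21, due 28, lateness -7
#114: 21→33, due 31, lateness 2
#121: 33→41, due 16, lateness 25
#128: 41→44, due 29, lateness 15
Maximum = 25.

25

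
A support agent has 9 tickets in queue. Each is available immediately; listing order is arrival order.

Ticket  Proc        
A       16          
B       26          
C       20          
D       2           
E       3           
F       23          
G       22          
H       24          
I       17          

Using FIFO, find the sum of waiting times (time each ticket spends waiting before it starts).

FIFO (arrival order): A B C D E F G H I.
A: waits 0, runs 0→16
B: waits 16, runs 16→42
C: waits 42, runs 42→62
D: waits 62, runs 62→64
E: waits 64, runs 64→67
F: waits 67, runs 67→90
G: waits 90, runs 90→112
H: waits 112, runs 112→136
I: waits 136, runs 136→153
Sum = 0+16+42+62+64+67+90+112+136 = 589.

589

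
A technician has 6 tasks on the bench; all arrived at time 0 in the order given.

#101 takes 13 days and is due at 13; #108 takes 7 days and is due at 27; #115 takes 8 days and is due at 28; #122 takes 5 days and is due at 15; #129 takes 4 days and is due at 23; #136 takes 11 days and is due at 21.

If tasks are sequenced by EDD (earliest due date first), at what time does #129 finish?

33

EDD (increasing due date): #101 #122 #136 #129 #108 #115.
#101: 0→13
#122: 13→18
#136: 18→29
#129: 29→33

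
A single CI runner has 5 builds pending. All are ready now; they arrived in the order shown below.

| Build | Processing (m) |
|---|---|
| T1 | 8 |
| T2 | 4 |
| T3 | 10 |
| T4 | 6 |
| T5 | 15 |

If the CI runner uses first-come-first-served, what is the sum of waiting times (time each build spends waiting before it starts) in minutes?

FIFO (arrival order): T1 T2 T3 T4 T5.
T1: waits 0, runs 0→8
T2: waits 8, runs 8→12
T3: waits 12, runs 12→22
T4: waits 22, runs 22→28
T5: waits 28, runs 28→43
Sum = 0+8+12+22+28 = 70.

70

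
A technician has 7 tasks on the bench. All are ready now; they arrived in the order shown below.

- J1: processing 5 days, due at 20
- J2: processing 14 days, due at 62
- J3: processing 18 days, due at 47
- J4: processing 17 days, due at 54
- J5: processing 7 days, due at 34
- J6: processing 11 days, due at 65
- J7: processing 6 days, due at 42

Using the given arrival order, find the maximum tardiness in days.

FIFO (arrival order): J1 J2 J3 J4 J5 J6 J7.
J1: 0→5, due 20, tardiness 0
J2: 5→19, due 62, tardiness 0
J3: 19→37, due 47, tardiness 0
J4: 37→54, due 54, tardiness 0
J5: 54→61, due 34, tardiness 27
J6: 61→72, due 65, tardiness 7
J7: 72→78, due 42, tardiness 36
Maximum = 36.

36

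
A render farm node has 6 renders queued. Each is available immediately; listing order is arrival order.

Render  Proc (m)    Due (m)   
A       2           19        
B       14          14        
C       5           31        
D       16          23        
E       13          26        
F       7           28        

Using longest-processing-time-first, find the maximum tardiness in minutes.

38

LPT (decreasing processing time): D B E F C A.
D: 0→16, due 23, tardiness 0
B: 16→30, due 14, tardiness 16
E: 30→43, due 26, tardiness 17
F: 43→50, due 28, tardiness 22
C: 50→55, due 31, tardiness 24
A: 55→57, due 19, tardiness 38
Maximum = 38.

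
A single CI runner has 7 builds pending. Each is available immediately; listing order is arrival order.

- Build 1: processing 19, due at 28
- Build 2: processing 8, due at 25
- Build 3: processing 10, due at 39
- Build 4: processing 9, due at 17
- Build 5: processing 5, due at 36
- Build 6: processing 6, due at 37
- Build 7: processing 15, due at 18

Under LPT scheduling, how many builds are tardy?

6

LPT (decreasing processing time): Build 1 Build 7 Build 3 Build 4 Build 2 Build 6 Build 5.
Build 1: 0→19, due 28, tardiness 0
Build 7: 19→34, due 18, tardiness 16
Build 3: 34→44, due 39, tardiness 5
Build 4: 44→53, due 17, tardiness 36
Build 2: 53→61, due 25, tardiness 36
Build 6: 61→67, due 37, tardiness 30
Build 5: 67→72, due 36, tardiness 36
Late builds: 6.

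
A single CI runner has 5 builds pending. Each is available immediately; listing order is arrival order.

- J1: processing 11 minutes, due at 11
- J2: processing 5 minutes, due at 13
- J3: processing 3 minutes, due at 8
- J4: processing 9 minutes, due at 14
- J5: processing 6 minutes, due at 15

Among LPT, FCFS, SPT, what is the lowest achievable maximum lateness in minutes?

LPT (decreasing processing time): J1 J4 J5 J2 J3.
J1: 0→11, due 11, lateness 0
J4: 11→20, due 14, lateness 6
J5: 20→26, due 15, lateness 11
J2: 26→31, due 13, lateness 18
J3: 31→34, due 8, lateness 26
Maximum = 26.
FIFO (arrival order): J1 J2 J3 J4 J5.
J1: 0→11, due 11, lateness 0
J2: 11→16, due 13, lateness 3
J3: 16→19, due 8, lateness 11
J4: 19→28, due 14, lateness 14
J5: 28→34, due 15, lateness 19
Maximum = 19.
SPT (increasing processing time): J3 J2 J5 J4 J1.
J3: 0→3, due 8, lateness -5
J2: 3→8, due 13, lateness -5
J5: 8→14, due 15, lateness -1
J4: 14→23, due 14, lateness 9
J1: 23→34, due 11, lateness 23
Maximum = 23.
LPT 26, FIFO 19, SPT 23 → minimum 19.

19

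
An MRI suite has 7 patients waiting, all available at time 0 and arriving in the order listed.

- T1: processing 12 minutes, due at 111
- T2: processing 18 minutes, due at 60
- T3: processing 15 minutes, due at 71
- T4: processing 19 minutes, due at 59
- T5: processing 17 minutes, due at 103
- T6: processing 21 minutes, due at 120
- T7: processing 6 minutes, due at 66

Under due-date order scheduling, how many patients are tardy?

EDD (increasing due date): T4 T2 T7 T3 T5 T1 T6.
T4: 0→19, due 59, tardiness 0
T2: 19→37, due 60, tardiness 0
T7: 37→43, due 66, tardiness 0
T3: 43→58, due 71, tardiness 0
T5: 58→75, due 103, tardiness 0
T1: 75→87, due 111, tardiness 0
T6: 87→108, due 120, tardiness 0
Late patients: 0.

0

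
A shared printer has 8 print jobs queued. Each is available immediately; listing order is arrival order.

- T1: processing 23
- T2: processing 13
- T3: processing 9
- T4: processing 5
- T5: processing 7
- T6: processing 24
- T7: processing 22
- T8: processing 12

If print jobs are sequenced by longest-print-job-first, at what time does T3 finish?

103

LPT (decreasing processing time): T6 T1 T7 T2 T8 T3 T5 T4.
T6: 0→24
T1: 24→47
T7: 47→69
T2: 69→82
T8: 82→94
T3: 94→103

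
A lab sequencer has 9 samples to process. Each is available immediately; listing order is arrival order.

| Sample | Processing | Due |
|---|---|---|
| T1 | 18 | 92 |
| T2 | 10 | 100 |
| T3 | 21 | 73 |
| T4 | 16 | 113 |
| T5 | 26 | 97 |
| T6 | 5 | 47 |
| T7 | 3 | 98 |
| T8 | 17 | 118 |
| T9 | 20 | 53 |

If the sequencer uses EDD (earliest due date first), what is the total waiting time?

EDD (increasing due date): T6 T9 T3 T1 T5 T7 T2 T4 T8.
T6: waits 0, runs 0→5
T9: waits 5, runs 5→25
T3: waits 25, runs 25→46
T1: waits 46, runs 46→64
T5: waits 64, runs 64→90
T7: waits 90, runs 90→93
T2: waits 93, runs 93→103
T4: waits 103, runs 103→119
T8: waits 119, runs 119→136
Sum = 0+5+25+46+64+90+93+103+119 = 545.

545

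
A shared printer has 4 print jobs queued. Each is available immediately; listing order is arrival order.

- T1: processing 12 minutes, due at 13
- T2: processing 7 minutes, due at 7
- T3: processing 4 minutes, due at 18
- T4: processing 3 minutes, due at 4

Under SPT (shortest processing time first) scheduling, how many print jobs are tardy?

SPT (increasing processing time): T4 T3 T2 T1.
T4: 0→3, due 4, tardiness 0
T3: 3→7, due 18, tardiness 0
T2: 7→14, due 7, tardiness 7
T1: 14→26, due 13, tardiness 13
Late print jobs: 2.

2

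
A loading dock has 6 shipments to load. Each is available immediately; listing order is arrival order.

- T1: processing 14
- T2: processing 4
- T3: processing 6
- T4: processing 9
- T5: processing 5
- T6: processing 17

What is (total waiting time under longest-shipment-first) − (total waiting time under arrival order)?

LPT (decreasing processing time): T6 T1 T4 T3 T5 T2.
T6: waits 0, runs 0→17
T1: waits 17, runs 17→31
T4: waits 31, runs 31→40
T3: waits 40, runs 40→46
T5: waits 46, runs 46→51
T2: waits 51, runs 51→55
Sum = 0+17+31+40+46+51 = 185.
FIFO (arrival order): T1 T2 T3 T4 T5 T6.
T1: waits 0, runs 0→14
T2: waits 14, runs 14→18
T3: waits 18, runs 18→24
T4: waits 24, runs 24→33
T5: waits 33, runs 33→38
T6: waits 38, runs 38→55
Sum = 0+14+18+24+33+38 = 127.
Difference = 185 − 127 = 58.

58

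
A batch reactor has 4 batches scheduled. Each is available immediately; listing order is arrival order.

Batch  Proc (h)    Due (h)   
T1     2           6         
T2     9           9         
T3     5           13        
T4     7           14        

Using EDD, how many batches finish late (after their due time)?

3

EDD (increasing due date): T1 T2 T3 T4.
T1: 0→2, due 6, tardiness 0
T2: 2→11, due 9, tardiness 2
T3: 11→16, due 13, tardiness 3
T4: 16→23, due 14, tardiness 9
Late batches: 3.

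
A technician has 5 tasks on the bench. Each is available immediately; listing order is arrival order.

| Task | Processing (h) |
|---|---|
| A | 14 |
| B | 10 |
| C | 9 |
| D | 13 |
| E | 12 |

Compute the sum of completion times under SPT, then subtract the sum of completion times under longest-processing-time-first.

SPT (increasing processing time): C B E D A.
C: 0→9
B: 9→19
E: 19→31
D: 31→44
A: 44→58
Sum = 9+19+31+44+58 = 161.
LPT (decreasing processing time): A D E B C.
A: 0→14
D: 14→27
E: 27→39
B: 39→49
C: 49→58
Sum = 14+27+39+49+58 = 187.
Difference = 161 − 187 = -26.

-26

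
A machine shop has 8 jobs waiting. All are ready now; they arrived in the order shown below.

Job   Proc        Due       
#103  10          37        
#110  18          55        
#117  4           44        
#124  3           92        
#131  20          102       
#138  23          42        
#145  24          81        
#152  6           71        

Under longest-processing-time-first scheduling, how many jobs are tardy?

6

LPT (decreasing processing time): #145 #138 #131 #110 #103 #152 #117 #124.
#145: 0→24, due 81, tardiness 0
#138: 24→47, due 42, tardiness 5
#131: 47→67, due 102, tardiness 0
#110: 67→85, due 55, tardiness 30
#103: 85→95, due 37, tardiness 58
#152: 95→101, due 71, tardiness 30
#117: 101→105, due 44, tardiness 61
#124: 105→108, due 92, tardiness 16
Late jobs: 6.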